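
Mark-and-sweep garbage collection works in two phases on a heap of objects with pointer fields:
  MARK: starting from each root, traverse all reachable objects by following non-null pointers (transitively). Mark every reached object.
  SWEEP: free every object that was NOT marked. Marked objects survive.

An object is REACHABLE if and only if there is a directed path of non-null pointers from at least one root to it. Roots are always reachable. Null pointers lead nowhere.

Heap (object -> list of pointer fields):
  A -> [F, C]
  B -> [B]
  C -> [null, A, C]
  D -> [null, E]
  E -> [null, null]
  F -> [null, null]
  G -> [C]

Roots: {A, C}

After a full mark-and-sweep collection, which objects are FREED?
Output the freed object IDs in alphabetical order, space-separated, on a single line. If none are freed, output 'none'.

Answer: B D E G

Derivation:
Roots: A C
Mark A: refs=F C, marked=A
Mark C: refs=null A C, marked=A C
Mark F: refs=null null, marked=A C F
Unmarked (collected): B D E G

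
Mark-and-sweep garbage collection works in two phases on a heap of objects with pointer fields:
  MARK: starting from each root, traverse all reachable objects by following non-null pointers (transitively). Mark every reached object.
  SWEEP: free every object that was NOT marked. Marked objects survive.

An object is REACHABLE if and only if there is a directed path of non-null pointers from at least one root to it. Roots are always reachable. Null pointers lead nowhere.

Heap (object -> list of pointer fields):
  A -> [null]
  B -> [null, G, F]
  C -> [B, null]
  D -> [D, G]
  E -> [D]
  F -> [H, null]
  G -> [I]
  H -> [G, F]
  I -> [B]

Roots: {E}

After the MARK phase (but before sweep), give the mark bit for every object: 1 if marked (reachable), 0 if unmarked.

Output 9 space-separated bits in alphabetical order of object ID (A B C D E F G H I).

Roots: E
Mark E: refs=D, marked=E
Mark D: refs=D G, marked=D E
Mark G: refs=I, marked=D E G
Mark I: refs=B, marked=D E G I
Mark B: refs=null G F, marked=B D E G I
Mark F: refs=H null, marked=B D E F G I
Mark H: refs=G F, marked=B D E F G H I
Unmarked (collected): A C

Answer: 0 1 0 1 1 1 1 1 1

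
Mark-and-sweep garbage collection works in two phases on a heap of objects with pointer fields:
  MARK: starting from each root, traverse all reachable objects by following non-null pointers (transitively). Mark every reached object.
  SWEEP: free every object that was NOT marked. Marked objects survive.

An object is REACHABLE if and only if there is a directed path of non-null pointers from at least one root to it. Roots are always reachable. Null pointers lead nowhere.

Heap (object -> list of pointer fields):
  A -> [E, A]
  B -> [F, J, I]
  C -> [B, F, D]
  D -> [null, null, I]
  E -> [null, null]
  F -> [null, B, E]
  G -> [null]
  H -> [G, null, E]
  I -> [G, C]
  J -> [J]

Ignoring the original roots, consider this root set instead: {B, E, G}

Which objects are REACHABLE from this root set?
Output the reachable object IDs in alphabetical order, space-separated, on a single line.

Answer: B C D E F G I J

Derivation:
Roots: B E G
Mark B: refs=F J I, marked=B
Mark E: refs=null null, marked=B E
Mark G: refs=null, marked=B E G
Mark F: refs=null B E, marked=B E F G
Mark J: refs=J, marked=B E F G J
Mark I: refs=G C, marked=B E F G I J
Mark C: refs=B F D, marked=B C E F G I J
Mark D: refs=null null I, marked=B C D E F G I J
Unmarked (collected): A H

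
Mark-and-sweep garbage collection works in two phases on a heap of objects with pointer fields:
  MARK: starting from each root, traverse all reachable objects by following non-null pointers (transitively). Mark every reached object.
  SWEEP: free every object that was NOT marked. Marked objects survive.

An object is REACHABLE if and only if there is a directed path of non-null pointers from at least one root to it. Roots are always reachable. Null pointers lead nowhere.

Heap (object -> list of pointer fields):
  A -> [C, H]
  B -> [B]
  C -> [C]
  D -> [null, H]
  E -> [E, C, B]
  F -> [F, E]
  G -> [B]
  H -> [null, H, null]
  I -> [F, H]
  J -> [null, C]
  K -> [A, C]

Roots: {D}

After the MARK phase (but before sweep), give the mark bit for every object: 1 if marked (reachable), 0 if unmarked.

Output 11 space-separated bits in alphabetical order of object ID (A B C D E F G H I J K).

Roots: D
Mark D: refs=null H, marked=D
Mark H: refs=null H null, marked=D H
Unmarked (collected): A B C E F G I J K

Answer: 0 0 0 1 0 0 0 1 0 0 0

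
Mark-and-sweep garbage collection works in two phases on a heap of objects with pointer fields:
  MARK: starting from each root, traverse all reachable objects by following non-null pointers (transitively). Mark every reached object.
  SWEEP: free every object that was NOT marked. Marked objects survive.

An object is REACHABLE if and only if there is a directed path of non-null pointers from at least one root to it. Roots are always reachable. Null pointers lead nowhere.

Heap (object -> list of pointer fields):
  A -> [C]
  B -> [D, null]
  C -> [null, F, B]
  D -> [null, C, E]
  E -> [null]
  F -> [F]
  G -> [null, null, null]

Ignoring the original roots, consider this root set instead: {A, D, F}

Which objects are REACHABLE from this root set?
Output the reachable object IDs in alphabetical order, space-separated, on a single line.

Roots: A D F
Mark A: refs=C, marked=A
Mark D: refs=null C E, marked=A D
Mark F: refs=F, marked=A D F
Mark C: refs=null F B, marked=A C D F
Mark E: refs=null, marked=A C D E F
Mark B: refs=D null, marked=A B C D E F
Unmarked (collected): G

Answer: A B C D E F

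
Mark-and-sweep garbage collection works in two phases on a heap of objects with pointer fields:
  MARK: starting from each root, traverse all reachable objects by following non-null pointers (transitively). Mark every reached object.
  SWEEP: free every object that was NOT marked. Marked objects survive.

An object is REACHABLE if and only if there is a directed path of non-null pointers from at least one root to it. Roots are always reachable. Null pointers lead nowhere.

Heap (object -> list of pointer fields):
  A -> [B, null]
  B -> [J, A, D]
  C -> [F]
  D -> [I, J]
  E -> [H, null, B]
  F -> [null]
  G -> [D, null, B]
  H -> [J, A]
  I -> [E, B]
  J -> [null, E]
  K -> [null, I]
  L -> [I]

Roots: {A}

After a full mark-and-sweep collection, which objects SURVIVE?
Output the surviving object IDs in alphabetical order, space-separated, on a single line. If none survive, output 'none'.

Roots: A
Mark A: refs=B null, marked=A
Mark B: refs=J A D, marked=A B
Mark J: refs=null E, marked=A B J
Mark D: refs=I J, marked=A B D J
Mark E: refs=H null B, marked=A B D E J
Mark I: refs=E B, marked=A B D E I J
Mark H: refs=J A, marked=A B D E H I J
Unmarked (collected): C F G K L

Answer: A B D E H I J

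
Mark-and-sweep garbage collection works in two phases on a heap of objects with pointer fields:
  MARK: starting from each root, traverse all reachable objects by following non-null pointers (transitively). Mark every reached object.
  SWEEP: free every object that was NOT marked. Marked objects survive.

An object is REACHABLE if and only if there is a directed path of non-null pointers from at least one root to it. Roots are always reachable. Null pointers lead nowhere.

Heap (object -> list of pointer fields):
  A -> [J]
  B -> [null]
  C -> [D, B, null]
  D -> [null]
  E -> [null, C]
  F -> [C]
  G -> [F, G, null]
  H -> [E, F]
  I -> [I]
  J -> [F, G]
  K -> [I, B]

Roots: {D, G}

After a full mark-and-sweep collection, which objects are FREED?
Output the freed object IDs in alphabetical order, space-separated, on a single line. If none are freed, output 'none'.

Answer: A E H I J K

Derivation:
Roots: D G
Mark D: refs=null, marked=D
Mark G: refs=F G null, marked=D G
Mark F: refs=C, marked=D F G
Mark C: refs=D B null, marked=C D F G
Mark B: refs=null, marked=B C D F G
Unmarked (collected): A E H I J K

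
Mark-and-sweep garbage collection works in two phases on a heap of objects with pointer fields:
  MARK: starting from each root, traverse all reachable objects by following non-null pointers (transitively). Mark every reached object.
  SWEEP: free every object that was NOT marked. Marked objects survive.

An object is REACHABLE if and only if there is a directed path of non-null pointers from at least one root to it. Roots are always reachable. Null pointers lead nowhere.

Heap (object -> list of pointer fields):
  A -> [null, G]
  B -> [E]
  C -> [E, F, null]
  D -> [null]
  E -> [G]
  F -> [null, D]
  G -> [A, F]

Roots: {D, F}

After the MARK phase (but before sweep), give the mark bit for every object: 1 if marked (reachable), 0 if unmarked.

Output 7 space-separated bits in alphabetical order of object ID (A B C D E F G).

Answer: 0 0 0 1 0 1 0

Derivation:
Roots: D F
Mark D: refs=null, marked=D
Mark F: refs=null D, marked=D F
Unmarked (collected): A B C E G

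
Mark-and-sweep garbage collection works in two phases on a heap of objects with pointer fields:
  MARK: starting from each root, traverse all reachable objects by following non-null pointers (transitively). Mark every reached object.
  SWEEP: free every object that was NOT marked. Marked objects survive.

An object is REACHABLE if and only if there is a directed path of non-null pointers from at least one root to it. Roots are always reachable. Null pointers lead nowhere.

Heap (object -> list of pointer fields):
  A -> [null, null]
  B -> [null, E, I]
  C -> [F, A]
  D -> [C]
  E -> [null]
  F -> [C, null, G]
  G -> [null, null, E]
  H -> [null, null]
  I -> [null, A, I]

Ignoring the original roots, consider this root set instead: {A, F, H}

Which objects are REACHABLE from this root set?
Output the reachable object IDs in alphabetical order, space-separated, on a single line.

Roots: A F H
Mark A: refs=null null, marked=A
Mark F: refs=C null G, marked=A F
Mark H: refs=null null, marked=A F H
Mark C: refs=F A, marked=A C F H
Mark G: refs=null null E, marked=A C F G H
Mark E: refs=null, marked=A C E F G H
Unmarked (collected): B D I

Answer: A C E F G H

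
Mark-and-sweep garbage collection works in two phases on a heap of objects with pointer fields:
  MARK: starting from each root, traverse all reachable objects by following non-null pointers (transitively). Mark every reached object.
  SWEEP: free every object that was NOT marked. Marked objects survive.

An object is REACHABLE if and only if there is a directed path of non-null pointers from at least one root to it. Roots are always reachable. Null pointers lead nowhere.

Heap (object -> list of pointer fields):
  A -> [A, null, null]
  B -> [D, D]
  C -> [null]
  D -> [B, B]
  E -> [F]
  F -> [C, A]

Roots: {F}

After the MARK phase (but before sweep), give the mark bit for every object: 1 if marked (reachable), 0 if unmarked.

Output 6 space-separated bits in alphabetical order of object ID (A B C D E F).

Roots: F
Mark F: refs=C A, marked=F
Mark C: refs=null, marked=C F
Mark A: refs=A null null, marked=A C F
Unmarked (collected): B D E

Answer: 1 0 1 0 0 1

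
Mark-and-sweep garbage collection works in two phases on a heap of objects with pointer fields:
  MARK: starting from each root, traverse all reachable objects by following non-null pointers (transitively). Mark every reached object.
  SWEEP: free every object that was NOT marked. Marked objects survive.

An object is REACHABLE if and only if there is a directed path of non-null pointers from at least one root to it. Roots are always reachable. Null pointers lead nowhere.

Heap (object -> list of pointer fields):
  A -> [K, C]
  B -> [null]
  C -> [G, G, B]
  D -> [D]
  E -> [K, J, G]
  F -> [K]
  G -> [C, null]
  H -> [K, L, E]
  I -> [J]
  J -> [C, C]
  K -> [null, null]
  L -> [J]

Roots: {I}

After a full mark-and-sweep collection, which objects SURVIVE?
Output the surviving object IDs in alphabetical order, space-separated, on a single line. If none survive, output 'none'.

Answer: B C G I J

Derivation:
Roots: I
Mark I: refs=J, marked=I
Mark J: refs=C C, marked=I J
Mark C: refs=G G B, marked=C I J
Mark G: refs=C null, marked=C G I J
Mark B: refs=null, marked=B C G I J
Unmarked (collected): A D E F H K L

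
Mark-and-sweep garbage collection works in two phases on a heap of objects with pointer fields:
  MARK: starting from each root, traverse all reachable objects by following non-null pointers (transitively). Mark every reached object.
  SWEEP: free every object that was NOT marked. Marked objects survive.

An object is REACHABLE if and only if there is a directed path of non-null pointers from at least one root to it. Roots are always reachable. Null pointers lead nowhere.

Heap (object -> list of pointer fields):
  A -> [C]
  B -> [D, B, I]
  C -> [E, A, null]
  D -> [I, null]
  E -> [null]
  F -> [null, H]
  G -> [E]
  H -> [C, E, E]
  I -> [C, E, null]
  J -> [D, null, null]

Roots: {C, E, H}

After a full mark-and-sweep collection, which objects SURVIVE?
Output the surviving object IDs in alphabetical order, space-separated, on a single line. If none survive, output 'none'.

Answer: A C E H

Derivation:
Roots: C E H
Mark C: refs=E A null, marked=C
Mark E: refs=null, marked=C E
Mark H: refs=C E E, marked=C E H
Mark A: refs=C, marked=A C E H
Unmarked (collected): B D F G I J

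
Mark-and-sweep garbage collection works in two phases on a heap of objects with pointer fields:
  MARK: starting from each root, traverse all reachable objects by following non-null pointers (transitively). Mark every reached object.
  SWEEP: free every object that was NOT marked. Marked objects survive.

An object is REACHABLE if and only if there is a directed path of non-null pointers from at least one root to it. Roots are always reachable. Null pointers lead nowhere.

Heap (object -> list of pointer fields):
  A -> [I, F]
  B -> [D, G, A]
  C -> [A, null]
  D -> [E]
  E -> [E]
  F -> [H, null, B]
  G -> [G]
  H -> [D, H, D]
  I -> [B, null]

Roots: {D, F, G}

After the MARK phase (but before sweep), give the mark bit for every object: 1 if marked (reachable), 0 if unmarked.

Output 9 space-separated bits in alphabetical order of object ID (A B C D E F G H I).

Answer: 1 1 0 1 1 1 1 1 1

Derivation:
Roots: D F G
Mark D: refs=E, marked=D
Mark F: refs=H null B, marked=D F
Mark G: refs=G, marked=D F G
Mark E: refs=E, marked=D E F G
Mark H: refs=D H D, marked=D E F G H
Mark B: refs=D G A, marked=B D E F G H
Mark A: refs=I F, marked=A B D E F G H
Mark I: refs=B null, marked=A B D E F G H I
Unmarked (collected): C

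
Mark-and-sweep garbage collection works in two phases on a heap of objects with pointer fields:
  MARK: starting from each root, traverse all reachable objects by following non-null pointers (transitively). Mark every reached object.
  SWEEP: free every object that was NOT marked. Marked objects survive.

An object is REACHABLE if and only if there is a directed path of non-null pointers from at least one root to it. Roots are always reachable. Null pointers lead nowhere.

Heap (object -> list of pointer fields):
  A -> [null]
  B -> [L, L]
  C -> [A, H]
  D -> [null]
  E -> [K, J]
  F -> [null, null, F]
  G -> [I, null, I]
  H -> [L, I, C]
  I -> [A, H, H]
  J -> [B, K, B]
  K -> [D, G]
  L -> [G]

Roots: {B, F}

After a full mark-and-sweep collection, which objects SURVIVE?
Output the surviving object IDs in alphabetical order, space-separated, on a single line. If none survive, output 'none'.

Roots: B F
Mark B: refs=L L, marked=B
Mark F: refs=null null F, marked=B F
Mark L: refs=G, marked=B F L
Mark G: refs=I null I, marked=B F G L
Mark I: refs=A H H, marked=B F G I L
Mark A: refs=null, marked=A B F G I L
Mark H: refs=L I C, marked=A B F G H I L
Mark C: refs=A H, marked=A B C F G H I L
Unmarked (collected): D E J K

Answer: A B C F G H I L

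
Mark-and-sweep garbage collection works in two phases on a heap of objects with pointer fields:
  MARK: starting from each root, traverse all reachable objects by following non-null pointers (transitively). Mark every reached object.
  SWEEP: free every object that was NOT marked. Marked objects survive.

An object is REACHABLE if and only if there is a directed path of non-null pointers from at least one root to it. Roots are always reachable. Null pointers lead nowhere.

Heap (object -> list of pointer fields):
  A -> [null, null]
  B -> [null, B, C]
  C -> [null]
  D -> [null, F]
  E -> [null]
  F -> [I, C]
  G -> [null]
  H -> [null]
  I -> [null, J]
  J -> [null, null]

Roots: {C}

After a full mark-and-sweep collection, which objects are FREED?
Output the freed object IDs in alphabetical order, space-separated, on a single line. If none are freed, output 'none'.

Answer: A B D E F G H I J

Derivation:
Roots: C
Mark C: refs=null, marked=C
Unmarked (collected): A B D E F G H I J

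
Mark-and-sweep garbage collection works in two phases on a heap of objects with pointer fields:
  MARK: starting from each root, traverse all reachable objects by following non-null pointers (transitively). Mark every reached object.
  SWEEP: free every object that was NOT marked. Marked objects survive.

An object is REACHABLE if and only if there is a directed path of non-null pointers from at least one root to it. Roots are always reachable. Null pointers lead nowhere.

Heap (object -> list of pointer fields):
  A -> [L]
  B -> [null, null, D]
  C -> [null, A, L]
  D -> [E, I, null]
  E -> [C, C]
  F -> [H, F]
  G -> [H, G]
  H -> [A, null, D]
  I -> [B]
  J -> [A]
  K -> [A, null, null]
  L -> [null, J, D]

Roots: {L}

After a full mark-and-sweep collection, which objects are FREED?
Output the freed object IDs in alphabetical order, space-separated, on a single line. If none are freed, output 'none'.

Roots: L
Mark L: refs=null J D, marked=L
Mark J: refs=A, marked=J L
Mark D: refs=E I null, marked=D J L
Mark A: refs=L, marked=A D J L
Mark E: refs=C C, marked=A D E J L
Mark I: refs=B, marked=A D E I J L
Mark C: refs=null A L, marked=A C D E I J L
Mark B: refs=null null D, marked=A B C D E I J L
Unmarked (collected): F G H K

Answer: F G H K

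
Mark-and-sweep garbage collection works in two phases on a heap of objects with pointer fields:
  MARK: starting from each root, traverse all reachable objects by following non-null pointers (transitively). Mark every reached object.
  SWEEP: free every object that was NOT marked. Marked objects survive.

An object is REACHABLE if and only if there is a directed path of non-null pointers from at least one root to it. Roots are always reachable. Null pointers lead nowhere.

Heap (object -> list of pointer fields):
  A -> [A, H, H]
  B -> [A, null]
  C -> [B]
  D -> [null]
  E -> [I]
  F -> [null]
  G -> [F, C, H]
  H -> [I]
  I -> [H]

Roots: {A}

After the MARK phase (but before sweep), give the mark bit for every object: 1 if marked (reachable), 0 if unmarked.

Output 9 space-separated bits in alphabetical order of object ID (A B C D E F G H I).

Roots: A
Mark A: refs=A H H, marked=A
Mark H: refs=I, marked=A H
Mark I: refs=H, marked=A H I
Unmarked (collected): B C D E F G

Answer: 1 0 0 0 0 0 0 1 1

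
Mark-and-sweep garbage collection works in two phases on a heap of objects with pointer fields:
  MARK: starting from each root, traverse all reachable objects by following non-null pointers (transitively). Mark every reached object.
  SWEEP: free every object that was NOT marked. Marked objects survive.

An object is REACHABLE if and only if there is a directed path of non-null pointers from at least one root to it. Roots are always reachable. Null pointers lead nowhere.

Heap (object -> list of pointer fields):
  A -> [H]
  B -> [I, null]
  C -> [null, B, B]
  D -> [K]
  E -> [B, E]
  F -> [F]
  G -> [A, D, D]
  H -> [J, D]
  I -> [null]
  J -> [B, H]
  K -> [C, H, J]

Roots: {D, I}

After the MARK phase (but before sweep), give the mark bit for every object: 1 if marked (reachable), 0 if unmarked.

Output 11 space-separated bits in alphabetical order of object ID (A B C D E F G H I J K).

Answer: 0 1 1 1 0 0 0 1 1 1 1

Derivation:
Roots: D I
Mark D: refs=K, marked=D
Mark I: refs=null, marked=D I
Mark K: refs=C H J, marked=D I K
Mark C: refs=null B B, marked=C D I K
Mark H: refs=J D, marked=C D H I K
Mark J: refs=B H, marked=C D H I J K
Mark B: refs=I null, marked=B C D H I J K
Unmarked (collected): A E F G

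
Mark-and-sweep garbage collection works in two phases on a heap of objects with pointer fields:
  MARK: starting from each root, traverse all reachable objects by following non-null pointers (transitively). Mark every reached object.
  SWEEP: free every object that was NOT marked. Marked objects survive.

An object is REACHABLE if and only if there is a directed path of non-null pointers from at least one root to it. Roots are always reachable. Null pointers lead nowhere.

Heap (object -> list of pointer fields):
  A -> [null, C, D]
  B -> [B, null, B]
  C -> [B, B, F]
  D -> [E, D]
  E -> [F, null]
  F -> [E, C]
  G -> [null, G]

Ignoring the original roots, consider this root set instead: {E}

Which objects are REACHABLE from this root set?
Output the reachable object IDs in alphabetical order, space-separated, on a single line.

Answer: B C E F

Derivation:
Roots: E
Mark E: refs=F null, marked=E
Mark F: refs=E C, marked=E F
Mark C: refs=B B F, marked=C E F
Mark B: refs=B null B, marked=B C E F
Unmarked (collected): A D G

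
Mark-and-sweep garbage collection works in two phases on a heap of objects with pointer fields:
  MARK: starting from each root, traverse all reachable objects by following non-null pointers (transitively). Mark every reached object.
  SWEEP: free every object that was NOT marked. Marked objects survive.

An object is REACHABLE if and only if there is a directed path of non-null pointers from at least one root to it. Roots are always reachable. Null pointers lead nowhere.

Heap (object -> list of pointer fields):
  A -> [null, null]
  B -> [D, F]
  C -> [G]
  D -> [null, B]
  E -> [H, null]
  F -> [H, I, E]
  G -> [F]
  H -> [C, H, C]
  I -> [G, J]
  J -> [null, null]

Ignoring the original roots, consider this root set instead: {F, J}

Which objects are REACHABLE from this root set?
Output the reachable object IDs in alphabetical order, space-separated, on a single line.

Roots: F J
Mark F: refs=H I E, marked=F
Mark J: refs=null null, marked=F J
Mark H: refs=C H C, marked=F H J
Mark I: refs=G J, marked=F H I J
Mark E: refs=H null, marked=E F H I J
Mark C: refs=G, marked=C E F H I J
Mark G: refs=F, marked=C E F G H I J
Unmarked (collected): A B D

Answer: C E F G H I J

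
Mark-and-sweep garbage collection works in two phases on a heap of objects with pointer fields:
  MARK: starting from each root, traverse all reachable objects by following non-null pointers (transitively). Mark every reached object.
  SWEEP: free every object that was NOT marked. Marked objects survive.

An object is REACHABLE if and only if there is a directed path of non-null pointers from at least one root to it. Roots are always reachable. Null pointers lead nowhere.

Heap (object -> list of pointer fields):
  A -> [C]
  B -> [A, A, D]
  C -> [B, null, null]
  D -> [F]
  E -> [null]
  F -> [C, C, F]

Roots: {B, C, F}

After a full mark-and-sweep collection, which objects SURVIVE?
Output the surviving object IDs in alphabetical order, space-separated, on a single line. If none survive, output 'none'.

Roots: B C F
Mark B: refs=A A D, marked=B
Mark C: refs=B null null, marked=B C
Mark F: refs=C C F, marked=B C F
Mark A: refs=C, marked=A B C F
Mark D: refs=F, marked=A B C D F
Unmarked (collected): E

Answer: A B C D F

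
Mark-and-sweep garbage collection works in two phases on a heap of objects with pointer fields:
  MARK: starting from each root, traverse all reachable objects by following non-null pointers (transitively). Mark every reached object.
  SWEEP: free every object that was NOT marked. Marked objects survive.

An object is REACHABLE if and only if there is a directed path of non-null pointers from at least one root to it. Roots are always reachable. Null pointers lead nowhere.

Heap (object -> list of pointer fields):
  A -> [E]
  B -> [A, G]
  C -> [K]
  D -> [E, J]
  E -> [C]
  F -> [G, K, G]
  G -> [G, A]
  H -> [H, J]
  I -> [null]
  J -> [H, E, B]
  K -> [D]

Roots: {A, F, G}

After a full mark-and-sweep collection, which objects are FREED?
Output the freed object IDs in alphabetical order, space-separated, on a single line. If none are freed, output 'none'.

Roots: A F G
Mark A: refs=E, marked=A
Mark F: refs=G K G, marked=A F
Mark G: refs=G A, marked=A F G
Mark E: refs=C, marked=A E F G
Mark K: refs=D, marked=A E F G K
Mark C: refs=K, marked=A C E F G K
Mark D: refs=E J, marked=A C D E F G K
Mark J: refs=H E B, marked=A C D E F G J K
Mark H: refs=H J, marked=A C D E F G H J K
Mark B: refs=A G, marked=A B C D E F G H J K
Unmarked (collected): I

Answer: I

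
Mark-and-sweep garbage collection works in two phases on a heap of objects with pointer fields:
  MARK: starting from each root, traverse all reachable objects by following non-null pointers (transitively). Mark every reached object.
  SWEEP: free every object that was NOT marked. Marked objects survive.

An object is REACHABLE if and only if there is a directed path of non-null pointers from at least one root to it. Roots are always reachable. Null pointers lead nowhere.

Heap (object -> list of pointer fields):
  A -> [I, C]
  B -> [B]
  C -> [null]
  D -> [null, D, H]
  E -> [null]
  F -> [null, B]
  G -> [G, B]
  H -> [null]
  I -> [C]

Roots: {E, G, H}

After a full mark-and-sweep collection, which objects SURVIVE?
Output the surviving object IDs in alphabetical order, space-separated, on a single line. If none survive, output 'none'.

Answer: B E G H

Derivation:
Roots: E G H
Mark E: refs=null, marked=E
Mark G: refs=G B, marked=E G
Mark H: refs=null, marked=E G H
Mark B: refs=B, marked=B E G H
Unmarked (collected): A C D F I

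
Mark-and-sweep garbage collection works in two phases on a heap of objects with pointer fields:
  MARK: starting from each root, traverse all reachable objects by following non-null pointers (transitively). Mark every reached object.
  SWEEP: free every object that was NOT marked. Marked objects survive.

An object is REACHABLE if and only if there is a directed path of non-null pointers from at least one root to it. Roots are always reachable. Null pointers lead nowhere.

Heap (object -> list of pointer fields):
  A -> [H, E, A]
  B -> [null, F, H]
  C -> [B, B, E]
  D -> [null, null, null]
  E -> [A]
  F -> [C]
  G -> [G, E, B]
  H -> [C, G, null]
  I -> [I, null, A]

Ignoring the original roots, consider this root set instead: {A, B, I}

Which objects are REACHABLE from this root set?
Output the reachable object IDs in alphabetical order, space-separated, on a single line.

Answer: A B C E F G H I

Derivation:
Roots: A B I
Mark A: refs=H E A, marked=A
Mark B: refs=null F H, marked=A B
Mark I: refs=I null A, marked=A B I
Mark H: refs=C G null, marked=A B H I
Mark E: refs=A, marked=A B E H I
Mark F: refs=C, marked=A B E F H I
Mark C: refs=B B E, marked=A B C E F H I
Mark G: refs=G E B, marked=A B C E F G H I
Unmarked (collected): D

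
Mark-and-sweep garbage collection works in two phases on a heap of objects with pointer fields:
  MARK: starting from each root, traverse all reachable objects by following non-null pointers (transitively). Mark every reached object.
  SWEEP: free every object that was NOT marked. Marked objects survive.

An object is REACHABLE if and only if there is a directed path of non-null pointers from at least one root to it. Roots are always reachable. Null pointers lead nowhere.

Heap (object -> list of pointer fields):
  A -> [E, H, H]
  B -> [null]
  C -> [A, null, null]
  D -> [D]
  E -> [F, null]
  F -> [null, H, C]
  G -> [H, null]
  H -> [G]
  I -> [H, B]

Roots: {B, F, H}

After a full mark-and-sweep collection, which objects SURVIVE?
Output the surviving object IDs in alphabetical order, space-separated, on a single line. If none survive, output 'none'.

Answer: A B C E F G H

Derivation:
Roots: B F H
Mark B: refs=null, marked=B
Mark F: refs=null H C, marked=B F
Mark H: refs=G, marked=B F H
Mark C: refs=A null null, marked=B C F H
Mark G: refs=H null, marked=B C F G H
Mark A: refs=E H H, marked=A B C F G H
Mark E: refs=F null, marked=A B C E F G H
Unmarked (collected): D I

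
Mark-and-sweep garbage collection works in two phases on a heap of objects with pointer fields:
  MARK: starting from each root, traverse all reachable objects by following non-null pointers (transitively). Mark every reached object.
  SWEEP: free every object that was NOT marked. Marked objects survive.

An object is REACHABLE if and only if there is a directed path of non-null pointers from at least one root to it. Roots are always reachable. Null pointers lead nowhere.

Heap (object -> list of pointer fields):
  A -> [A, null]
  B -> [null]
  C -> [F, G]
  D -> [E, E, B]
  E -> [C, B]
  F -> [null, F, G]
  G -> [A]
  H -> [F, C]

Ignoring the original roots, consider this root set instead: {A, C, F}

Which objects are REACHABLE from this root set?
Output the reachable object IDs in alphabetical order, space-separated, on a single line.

Roots: A C F
Mark A: refs=A null, marked=A
Mark C: refs=F G, marked=A C
Mark F: refs=null F G, marked=A C F
Mark G: refs=A, marked=A C F G
Unmarked (collected): B D E H

Answer: A C F G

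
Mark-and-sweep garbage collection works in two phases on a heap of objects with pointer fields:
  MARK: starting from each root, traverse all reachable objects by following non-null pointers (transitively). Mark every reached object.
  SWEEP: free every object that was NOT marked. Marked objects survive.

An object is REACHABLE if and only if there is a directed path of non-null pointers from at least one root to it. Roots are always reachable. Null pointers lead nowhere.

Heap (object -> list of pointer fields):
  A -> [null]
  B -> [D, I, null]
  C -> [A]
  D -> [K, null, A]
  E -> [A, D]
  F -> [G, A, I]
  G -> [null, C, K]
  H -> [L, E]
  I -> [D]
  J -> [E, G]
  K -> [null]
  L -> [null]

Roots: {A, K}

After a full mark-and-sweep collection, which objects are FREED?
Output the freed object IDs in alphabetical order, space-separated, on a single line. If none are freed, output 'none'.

Roots: A K
Mark A: refs=null, marked=A
Mark K: refs=null, marked=A K
Unmarked (collected): B C D E F G H I J L

Answer: B C D E F G H I J L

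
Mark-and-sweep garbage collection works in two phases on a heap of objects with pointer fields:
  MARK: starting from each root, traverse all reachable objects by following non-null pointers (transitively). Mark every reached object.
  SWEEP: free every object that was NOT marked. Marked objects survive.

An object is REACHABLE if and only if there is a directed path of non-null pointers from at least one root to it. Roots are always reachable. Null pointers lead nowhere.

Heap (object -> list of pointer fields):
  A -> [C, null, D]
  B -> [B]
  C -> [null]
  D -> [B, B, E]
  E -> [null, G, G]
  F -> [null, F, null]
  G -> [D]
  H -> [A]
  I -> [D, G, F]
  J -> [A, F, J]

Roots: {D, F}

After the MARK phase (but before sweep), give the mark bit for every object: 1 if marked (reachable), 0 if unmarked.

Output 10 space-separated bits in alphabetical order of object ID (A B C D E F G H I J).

Answer: 0 1 0 1 1 1 1 0 0 0

Derivation:
Roots: D F
Mark D: refs=B B E, marked=D
Mark F: refs=null F null, marked=D F
Mark B: refs=B, marked=B D F
Mark E: refs=null G G, marked=B D E F
Mark G: refs=D, marked=B D E F G
Unmarked (collected): A C H I J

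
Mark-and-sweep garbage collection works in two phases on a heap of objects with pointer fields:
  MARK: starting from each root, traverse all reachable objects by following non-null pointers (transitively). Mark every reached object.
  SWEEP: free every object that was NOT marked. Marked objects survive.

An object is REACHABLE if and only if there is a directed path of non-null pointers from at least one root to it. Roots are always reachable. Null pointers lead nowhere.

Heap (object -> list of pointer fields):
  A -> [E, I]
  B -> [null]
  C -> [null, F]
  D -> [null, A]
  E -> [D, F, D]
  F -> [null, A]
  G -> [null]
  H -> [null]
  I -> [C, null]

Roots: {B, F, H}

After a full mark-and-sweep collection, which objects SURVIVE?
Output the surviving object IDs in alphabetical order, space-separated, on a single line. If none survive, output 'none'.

Roots: B F H
Mark B: refs=null, marked=B
Mark F: refs=null A, marked=B F
Mark H: refs=null, marked=B F H
Mark A: refs=E I, marked=A B F H
Mark E: refs=D F D, marked=A B E F H
Mark I: refs=C null, marked=A B E F H I
Mark D: refs=null A, marked=A B D E F H I
Mark C: refs=null F, marked=A B C D E F H I
Unmarked (collected): G

Answer: A B C D E F H I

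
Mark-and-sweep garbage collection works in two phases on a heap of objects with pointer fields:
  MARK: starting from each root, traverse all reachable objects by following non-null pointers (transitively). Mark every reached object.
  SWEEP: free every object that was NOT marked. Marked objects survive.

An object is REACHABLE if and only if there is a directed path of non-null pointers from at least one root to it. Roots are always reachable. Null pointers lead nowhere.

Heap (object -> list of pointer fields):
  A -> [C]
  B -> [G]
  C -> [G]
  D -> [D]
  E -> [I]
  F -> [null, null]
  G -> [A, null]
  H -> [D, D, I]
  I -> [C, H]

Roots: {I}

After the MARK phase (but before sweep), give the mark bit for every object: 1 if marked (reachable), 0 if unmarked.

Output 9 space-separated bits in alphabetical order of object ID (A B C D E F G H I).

Roots: I
Mark I: refs=C H, marked=I
Mark C: refs=G, marked=C I
Mark H: refs=D D I, marked=C H I
Mark G: refs=A null, marked=C G H I
Mark D: refs=D, marked=C D G H I
Mark A: refs=C, marked=A C D G H I
Unmarked (collected): B E F

Answer: 1 0 1 1 0 0 1 1 1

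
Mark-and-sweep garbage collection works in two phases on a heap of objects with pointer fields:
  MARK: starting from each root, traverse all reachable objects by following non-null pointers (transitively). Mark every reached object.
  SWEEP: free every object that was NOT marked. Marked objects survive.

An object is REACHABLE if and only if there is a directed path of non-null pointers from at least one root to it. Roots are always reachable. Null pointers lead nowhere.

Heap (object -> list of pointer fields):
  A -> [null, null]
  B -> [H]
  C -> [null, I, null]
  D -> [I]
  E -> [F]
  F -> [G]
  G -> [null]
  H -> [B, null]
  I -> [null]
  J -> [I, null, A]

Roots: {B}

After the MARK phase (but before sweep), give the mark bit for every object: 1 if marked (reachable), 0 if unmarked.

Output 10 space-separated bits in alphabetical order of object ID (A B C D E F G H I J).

Answer: 0 1 0 0 0 0 0 1 0 0

Derivation:
Roots: B
Mark B: refs=H, marked=B
Mark H: refs=B null, marked=B H
Unmarked (collected): A C D E F G I J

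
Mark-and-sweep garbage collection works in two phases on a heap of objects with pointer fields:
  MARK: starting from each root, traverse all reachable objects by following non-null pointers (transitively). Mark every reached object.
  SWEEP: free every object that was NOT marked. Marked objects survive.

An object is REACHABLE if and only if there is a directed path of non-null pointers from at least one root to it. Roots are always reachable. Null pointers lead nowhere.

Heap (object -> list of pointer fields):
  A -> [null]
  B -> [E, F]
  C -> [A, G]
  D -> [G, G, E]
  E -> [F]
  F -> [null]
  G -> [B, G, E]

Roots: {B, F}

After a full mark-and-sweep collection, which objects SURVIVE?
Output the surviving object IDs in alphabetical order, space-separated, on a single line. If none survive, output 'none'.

Answer: B E F

Derivation:
Roots: B F
Mark B: refs=E F, marked=B
Mark F: refs=null, marked=B F
Mark E: refs=F, marked=B E F
Unmarked (collected): A C D G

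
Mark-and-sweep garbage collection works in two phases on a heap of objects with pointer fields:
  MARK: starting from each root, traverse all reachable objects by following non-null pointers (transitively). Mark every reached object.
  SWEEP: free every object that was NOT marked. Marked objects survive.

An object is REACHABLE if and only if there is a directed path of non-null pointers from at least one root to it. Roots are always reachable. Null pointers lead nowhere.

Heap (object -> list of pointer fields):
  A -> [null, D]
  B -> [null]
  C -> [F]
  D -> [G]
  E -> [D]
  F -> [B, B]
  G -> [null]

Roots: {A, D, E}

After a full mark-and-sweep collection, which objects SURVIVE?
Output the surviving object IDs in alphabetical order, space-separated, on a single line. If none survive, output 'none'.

Roots: A D E
Mark A: refs=null D, marked=A
Mark D: refs=G, marked=A D
Mark E: refs=D, marked=A D E
Mark G: refs=null, marked=A D E G
Unmarked (collected): B C F

Answer: A D E G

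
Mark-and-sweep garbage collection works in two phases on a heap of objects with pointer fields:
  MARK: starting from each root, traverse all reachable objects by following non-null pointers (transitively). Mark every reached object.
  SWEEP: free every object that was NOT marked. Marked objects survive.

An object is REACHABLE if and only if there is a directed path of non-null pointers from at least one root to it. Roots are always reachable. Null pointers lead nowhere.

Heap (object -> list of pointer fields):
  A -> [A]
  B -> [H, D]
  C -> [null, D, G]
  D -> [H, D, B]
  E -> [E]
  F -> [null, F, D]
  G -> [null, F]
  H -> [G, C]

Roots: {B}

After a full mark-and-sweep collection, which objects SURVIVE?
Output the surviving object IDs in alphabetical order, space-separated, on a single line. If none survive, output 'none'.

Answer: B C D F G H

Derivation:
Roots: B
Mark B: refs=H D, marked=B
Mark H: refs=G C, marked=B H
Mark D: refs=H D B, marked=B D H
Mark G: refs=null F, marked=B D G H
Mark C: refs=null D G, marked=B C D G H
Mark F: refs=null F D, marked=B C D F G H
Unmarked (collected): A E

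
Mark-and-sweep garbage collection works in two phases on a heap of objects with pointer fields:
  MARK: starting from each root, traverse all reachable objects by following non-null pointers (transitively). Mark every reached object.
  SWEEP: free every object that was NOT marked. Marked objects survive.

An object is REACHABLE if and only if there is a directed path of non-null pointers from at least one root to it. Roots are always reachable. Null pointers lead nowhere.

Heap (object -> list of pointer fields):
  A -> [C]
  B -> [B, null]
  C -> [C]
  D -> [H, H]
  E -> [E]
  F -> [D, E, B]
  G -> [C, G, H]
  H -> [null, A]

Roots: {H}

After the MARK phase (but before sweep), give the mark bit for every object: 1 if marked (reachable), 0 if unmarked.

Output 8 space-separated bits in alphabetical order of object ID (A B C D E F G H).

Answer: 1 0 1 0 0 0 0 1

Derivation:
Roots: H
Mark H: refs=null A, marked=H
Mark A: refs=C, marked=A H
Mark C: refs=C, marked=A C H
Unmarked (collected): B D E F G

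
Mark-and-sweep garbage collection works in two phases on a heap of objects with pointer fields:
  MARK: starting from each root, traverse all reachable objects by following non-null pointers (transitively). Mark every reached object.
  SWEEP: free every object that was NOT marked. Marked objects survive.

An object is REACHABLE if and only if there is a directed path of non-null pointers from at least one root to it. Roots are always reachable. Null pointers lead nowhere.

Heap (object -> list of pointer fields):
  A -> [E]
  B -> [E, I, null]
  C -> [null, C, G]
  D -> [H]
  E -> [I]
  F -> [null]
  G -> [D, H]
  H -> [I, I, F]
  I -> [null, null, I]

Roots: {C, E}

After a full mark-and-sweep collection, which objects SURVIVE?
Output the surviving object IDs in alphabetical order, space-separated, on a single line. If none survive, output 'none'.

Answer: C D E F G H I

Derivation:
Roots: C E
Mark C: refs=null C G, marked=C
Mark E: refs=I, marked=C E
Mark G: refs=D H, marked=C E G
Mark I: refs=null null I, marked=C E G I
Mark D: refs=H, marked=C D E G I
Mark H: refs=I I F, marked=C D E G H I
Mark F: refs=null, marked=C D E F G H I
Unmarked (collected): A B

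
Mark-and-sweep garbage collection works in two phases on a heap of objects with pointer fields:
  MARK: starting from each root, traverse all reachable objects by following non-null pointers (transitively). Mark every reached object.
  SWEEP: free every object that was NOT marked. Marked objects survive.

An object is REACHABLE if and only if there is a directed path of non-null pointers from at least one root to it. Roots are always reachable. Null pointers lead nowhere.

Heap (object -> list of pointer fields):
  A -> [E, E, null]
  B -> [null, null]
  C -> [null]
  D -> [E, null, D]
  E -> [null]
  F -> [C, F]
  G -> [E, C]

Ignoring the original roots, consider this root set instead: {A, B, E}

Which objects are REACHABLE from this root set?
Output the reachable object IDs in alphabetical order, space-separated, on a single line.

Answer: A B E

Derivation:
Roots: A B E
Mark A: refs=E E null, marked=A
Mark B: refs=null null, marked=A B
Mark E: refs=null, marked=A B E
Unmarked (collected): C D F G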